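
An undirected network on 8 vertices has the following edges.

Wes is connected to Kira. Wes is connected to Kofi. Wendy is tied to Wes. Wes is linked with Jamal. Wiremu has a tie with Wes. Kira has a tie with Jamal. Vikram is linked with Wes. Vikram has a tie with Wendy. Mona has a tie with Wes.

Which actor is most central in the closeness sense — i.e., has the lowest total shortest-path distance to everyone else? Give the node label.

Wes

Farness (sum of distances to all others) for each node — Jamal:12, Kira:12, Kofi:13, Mona:13, Vikram:12, Wendy:12, Wes:7, Wiremu:13.
The smallest farness is 7, for Wes, so Wes has the highest closeness.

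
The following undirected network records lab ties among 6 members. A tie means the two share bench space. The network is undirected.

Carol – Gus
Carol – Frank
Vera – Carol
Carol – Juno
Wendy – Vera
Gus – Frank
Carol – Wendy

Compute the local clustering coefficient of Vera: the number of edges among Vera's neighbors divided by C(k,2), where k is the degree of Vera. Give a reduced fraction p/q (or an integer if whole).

1

Vera's neighbors: Carol and Wendy (k = 2).
Possible neighbor pairs: C(2,2) = 1. Edges among them: Carol–Wendy → e = 1.
Clustering(Vera) = 1/1.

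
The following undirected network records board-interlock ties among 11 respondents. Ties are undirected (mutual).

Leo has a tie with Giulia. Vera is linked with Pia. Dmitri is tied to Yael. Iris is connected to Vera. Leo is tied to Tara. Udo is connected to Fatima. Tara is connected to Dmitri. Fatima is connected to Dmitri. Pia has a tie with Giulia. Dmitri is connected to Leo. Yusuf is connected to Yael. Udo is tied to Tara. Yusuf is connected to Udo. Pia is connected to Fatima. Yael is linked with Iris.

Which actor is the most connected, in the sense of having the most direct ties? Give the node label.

Degrees — Dmitri:4, Fatima:3, Giulia:2, Iris:2, Leo:3, Pia:3, Tara:3, Udo:3, Vera:2, Yael:3, Yusuf:2.
The maximum is 4, attained only by Dmitri.

Dmitri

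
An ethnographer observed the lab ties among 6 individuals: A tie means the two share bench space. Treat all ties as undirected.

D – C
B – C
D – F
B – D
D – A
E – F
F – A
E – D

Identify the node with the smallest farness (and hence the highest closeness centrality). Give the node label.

D

Farness (sum of distances to all others) for each node — A:8, B:8, C:8, D:5, E:8, F:7.
The smallest farness is 5, for D, so D has the highest closeness.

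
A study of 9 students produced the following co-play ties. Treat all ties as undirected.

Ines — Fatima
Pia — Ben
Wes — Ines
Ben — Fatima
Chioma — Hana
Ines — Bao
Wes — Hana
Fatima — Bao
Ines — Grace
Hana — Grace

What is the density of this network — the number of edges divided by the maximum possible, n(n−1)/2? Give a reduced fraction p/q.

There are 10 edges and 9 nodes, so the maximum possible is C(9,2) = 36.
Density = 10/36 = 5/18.

5/18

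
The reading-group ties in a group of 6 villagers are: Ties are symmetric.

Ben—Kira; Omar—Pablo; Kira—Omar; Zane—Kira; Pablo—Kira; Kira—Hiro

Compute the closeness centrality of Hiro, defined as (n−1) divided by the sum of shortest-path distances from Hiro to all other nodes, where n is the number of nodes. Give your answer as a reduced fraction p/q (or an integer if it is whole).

Distances from Hiro: Ben:2, Kira:1, Omar:2, Pablo:2, Zane:2. Sum = 9.
n = 6, so closeness = 5/9.

5/9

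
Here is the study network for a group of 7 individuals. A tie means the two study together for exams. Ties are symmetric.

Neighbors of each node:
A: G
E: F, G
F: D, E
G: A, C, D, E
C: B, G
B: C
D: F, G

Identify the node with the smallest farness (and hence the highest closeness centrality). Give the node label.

Farness (sum of distances to all others) for each node — A:13, B:16, C:11, D:11, E:11, F:14, G:8.
The smallest farness is 8, for G, so G has the highest closeness.

G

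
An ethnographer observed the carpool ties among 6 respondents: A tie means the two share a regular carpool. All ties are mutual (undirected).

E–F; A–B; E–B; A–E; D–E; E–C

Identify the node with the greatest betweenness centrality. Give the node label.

E

Unnormalized betweenness of each node: A:0, B:0, C:0, D:0, E:9, F:0.
E has the largest value, 9, making it the main broker — the node through which the most shortest paths run.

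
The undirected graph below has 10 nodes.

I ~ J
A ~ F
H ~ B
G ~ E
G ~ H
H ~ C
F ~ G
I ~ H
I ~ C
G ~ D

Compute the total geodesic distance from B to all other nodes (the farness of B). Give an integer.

Distances from B: A:4, C:2, D:3, E:3, F:3, G:2, H:1, I:2, J:3.
Sum = 4 + 2 + 3 + 3 + 3 + 2 + 1 + 2 + 3 = 23.

23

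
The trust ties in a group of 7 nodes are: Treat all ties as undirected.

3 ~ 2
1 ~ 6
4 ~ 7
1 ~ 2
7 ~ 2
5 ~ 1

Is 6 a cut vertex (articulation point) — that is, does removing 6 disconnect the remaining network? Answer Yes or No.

Even without 6, every remaining node can still reach every other (the residual graph is connected), so 6 is not a cut vertex.

No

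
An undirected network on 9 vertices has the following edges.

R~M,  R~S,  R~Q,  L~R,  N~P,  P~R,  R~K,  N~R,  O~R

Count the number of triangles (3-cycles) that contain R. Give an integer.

R's neighbors: K, L, M, N, O, P, Q, and S.
Neighbor pairs that are themselves tied: R–N–P. Each forms one triangle with R, for 1 in total.

1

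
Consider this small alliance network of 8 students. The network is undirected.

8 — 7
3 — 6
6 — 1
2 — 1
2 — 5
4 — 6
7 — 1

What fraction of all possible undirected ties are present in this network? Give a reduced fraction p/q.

There are 7 edges and 8 nodes, so the maximum possible is C(8,2) = 28.
Density = 7/28 = 1/4.

1/4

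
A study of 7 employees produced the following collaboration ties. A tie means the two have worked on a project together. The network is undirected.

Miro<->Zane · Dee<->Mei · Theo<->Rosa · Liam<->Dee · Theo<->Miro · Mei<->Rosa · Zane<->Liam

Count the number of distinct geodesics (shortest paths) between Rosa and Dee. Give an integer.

The shortest distance is 2, and the only length-2 path is Rosa–Mei–Dee. So there is exactly 1 shortest path.

1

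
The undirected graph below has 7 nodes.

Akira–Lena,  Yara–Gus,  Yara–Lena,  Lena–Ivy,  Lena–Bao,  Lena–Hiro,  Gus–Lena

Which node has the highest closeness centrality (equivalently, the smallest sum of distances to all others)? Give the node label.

Lena

Farness (sum of distances to all others) for each node — Akira:11, Bao:11, Gus:10, Hiro:11, Ivy:11, Lena:6, Yara:10.
The smallest farness is 6, for Lena, so Lena has the highest closeness.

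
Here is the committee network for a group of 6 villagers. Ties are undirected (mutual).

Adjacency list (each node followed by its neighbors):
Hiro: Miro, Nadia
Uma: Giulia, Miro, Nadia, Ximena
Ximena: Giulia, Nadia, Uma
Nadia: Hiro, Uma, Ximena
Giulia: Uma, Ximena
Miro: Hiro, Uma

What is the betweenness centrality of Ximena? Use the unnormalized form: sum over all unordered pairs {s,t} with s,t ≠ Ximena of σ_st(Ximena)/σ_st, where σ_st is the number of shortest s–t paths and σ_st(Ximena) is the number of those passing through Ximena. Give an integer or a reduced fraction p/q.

5/6

Pairs whose geodesics pass through Ximena — Hiro–Giulia: 1/3; Giulia–Nadia: 1/2.
All other pairs contribute 0.
Summing the contributions gives betweenness(Ximena) = 5/6.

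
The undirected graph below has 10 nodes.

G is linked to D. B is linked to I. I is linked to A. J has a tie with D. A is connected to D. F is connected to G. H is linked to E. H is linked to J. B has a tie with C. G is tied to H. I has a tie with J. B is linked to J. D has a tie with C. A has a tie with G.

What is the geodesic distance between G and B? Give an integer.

One shortest route is G – D – C – B, which uses 3 edges, and at distance 2 from G we only reach {C, E, I, J}, which does not include B. So d(G,B) = 3.

3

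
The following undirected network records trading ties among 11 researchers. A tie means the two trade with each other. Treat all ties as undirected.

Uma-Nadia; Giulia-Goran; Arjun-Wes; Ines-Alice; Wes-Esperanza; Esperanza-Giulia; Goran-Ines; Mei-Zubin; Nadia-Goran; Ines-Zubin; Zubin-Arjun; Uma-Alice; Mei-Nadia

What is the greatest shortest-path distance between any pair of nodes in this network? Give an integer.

Eccentricity of each node (its greatest distance to any other): Alice:4, Arjun:4, Esperanza:4, Giulia:3, Goran:3, Ines:3, Mei:4, Nadia:4, Uma:5, Wes:5, Zubin:3.
The maximum eccentricity is 5, realized for instance by the pair Wes–Uma via Wes – Esperanza – Giulia – Goran – Nadia – Uma. So the diameter is 5.

5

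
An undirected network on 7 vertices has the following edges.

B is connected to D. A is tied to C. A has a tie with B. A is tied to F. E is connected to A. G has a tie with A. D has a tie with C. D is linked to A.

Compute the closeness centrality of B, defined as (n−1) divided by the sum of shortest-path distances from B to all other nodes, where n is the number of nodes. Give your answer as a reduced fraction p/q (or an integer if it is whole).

Distances from B: A:1, C:2, D:1, E:2, F:2, G:2. Sum = 10.
n = 7, so closeness = 6/10 = 3/5.

3/5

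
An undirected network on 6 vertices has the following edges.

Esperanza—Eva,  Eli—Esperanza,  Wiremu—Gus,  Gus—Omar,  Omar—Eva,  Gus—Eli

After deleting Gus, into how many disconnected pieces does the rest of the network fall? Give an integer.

Without Gus, the remaining ties split the others into: {Eli, Esperanza, Eva, Omar}; {Wiremu}.
That's 2 separate components.

2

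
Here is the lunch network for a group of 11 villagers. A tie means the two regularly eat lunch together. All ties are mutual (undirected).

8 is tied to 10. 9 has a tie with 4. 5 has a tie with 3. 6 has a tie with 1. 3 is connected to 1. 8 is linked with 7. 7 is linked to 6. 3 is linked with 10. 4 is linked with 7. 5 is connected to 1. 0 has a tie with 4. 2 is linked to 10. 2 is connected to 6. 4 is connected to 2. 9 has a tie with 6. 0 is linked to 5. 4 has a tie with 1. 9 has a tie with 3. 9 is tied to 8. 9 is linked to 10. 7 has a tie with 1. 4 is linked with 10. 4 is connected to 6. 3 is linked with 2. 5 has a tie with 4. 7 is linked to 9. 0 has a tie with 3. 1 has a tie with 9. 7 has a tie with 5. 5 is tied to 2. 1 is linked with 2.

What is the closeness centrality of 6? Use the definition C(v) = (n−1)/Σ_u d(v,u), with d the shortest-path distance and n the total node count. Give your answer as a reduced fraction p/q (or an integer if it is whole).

Distances from 6: 0:2, 1:1, 2:1, 3:2, 4:1, 5:2, 7:1, 8:2, 9:1, 10:2. Sum = 15.
n = 11, so closeness = 10/15 = 2/3.

2/3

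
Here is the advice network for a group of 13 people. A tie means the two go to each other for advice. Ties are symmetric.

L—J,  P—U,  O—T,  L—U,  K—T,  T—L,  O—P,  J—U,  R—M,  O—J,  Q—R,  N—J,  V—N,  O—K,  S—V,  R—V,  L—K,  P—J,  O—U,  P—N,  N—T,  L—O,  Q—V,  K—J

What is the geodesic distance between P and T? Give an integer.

One shortest route is P – N – T, which uses 2 edges, and P and T are not directly tied, so nothing shorter exists. So d(P,T) = 2.

2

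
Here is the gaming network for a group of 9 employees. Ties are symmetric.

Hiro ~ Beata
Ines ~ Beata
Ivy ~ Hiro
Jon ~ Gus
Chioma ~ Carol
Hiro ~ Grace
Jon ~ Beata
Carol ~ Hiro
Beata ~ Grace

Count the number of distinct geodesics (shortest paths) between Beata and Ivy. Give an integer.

The shortest distance is 2, and the only length-2 path is Beata–Hiro–Ivy. So there is exactly 1 shortest path.

1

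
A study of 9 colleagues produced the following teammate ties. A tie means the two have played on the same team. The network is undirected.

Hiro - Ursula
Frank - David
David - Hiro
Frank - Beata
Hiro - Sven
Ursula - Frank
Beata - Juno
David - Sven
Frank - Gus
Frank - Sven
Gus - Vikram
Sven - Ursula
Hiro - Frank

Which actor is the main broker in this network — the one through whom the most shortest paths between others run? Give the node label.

Unnormalized betweenness of each node: Beata:7, David:0, Frank:61/3, Gus:7, Hiro:1/3, Juno:0, Sven:1/3, Ursula:0, Vikram:0.
Frank has the largest value, 61/3, making it the main broker — the node through which the most shortest paths run.

Frank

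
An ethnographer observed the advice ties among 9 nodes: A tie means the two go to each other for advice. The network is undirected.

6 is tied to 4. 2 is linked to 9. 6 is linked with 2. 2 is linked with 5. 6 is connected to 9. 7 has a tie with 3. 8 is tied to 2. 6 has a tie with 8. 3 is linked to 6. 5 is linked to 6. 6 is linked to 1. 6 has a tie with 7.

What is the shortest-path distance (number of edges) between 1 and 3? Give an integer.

2

One shortest route is 1 – 6 – 3, which uses 2 edges, and 1 and 3 are not directly tied, so nothing shorter exists. So d(1,3) = 2.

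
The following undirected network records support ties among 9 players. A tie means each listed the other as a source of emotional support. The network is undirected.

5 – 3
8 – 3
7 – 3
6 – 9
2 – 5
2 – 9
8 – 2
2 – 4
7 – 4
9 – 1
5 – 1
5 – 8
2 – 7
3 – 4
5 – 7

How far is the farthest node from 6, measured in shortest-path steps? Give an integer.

4

Distances from 6: 1:2, 2:2, 3:4, 4:3, 5:3, 7:3, 8:3, 9:1.
The largest is 4 (to 3), so the eccentricity of 6 is 4.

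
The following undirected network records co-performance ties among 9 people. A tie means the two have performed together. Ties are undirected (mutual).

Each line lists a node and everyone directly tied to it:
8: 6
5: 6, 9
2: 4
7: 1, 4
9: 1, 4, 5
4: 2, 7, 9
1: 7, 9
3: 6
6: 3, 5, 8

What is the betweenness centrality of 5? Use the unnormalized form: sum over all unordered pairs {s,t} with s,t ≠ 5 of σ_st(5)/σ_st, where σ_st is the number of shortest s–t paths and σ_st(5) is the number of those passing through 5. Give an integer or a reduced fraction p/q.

Pairs whose geodesics pass through 5 — 6–1: 1; 6–9: 1; 6–2: 1; 6–4: 1; 6–7: 2/2; 1–3: 1; 1–8: 1; 9–3: 1; 9–8: 1; 3–2: 1; 3–4: 1; 3–7: 2/2; 2–8: 1; 4–8: 1 … (+1 more pairs).
All other pairs contribute 0.
Summing the contributions gives betweenness(5) = 15.

15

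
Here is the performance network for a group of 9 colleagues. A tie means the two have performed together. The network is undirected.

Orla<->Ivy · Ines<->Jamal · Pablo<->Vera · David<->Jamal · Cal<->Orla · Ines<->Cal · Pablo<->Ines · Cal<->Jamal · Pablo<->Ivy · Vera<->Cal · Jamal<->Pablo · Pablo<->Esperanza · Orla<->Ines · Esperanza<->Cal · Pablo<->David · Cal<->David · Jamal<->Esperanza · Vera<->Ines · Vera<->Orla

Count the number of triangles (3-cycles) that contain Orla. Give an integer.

3

Orla's neighbors: Cal, Ines, Ivy, and Vera.
Neighbor pairs that are themselves tied: Orla–Cal–Ines; Orla–Cal–Vera; Orla–Ines–Vera. Each forms one triangle with Orla, for 3 in total.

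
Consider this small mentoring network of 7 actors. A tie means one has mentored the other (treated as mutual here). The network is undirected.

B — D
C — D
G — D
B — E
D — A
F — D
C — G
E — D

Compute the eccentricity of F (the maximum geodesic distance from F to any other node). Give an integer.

2

Distances from F: A:2, B:2, C:2, D:1, E:2, G:2.
The largest is 2 (to B, C, A, G, and E), so the eccentricity of F is 2.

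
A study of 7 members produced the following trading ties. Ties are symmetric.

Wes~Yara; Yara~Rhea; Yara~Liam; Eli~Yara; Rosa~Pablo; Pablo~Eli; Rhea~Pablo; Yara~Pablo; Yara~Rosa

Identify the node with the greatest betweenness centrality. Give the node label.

Yara

Unnormalized betweenness of each node: Eli:0, Liam:0, Pablo:3/2, Rhea:0, Rosa:0, Wes:0, Yara:21/2.
Yara has the largest value, 21/2, making it the main broker — the node through which the most shortest paths run.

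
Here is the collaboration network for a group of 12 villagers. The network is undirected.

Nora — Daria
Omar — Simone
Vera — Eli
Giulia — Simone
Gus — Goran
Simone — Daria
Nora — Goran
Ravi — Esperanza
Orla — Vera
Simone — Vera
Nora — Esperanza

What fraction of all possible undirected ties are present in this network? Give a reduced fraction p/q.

1/6

There are 11 edges and 12 nodes, so the maximum possible is C(12,2) = 66.
Density = 11/66 = 1/6.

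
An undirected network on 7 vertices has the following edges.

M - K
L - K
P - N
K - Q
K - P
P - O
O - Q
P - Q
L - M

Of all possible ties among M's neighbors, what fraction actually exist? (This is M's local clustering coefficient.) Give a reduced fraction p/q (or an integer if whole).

1

M's neighbors: K and L (k = 2).
Possible neighbor pairs: C(2,2) = 1. Edges among them: K–L → e = 1.
Clustering(M) = 1/1.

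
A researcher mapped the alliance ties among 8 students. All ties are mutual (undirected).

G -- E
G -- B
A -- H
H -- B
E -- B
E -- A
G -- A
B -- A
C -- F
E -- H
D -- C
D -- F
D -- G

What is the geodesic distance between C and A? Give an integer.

One shortest route is C – D – G – A, which uses 3 edges, and at distance 2 from C we only reach {G}, which does not include A. So d(C,A) = 3.

3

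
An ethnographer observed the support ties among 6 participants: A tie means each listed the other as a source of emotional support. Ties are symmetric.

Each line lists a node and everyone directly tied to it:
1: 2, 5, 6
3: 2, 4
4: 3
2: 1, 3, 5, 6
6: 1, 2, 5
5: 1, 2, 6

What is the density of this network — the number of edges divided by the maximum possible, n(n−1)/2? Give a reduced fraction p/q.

8/15

There are 8 edges and 6 nodes, so the maximum possible is C(6,2) = 15.
Density = 8/15.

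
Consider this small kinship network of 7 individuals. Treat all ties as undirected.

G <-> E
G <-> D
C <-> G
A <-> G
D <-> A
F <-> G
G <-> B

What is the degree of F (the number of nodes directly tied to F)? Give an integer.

1

F is directly tied to G. That is 1 neighbor, so the degree of F is 1.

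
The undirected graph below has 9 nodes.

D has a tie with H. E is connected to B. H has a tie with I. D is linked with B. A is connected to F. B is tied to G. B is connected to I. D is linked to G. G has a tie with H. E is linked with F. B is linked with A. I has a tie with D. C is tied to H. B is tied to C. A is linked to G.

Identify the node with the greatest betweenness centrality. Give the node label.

Unnormalized betweenness of each node: A:25/6, B:25/2, C:1/2, D:5/6, E:11/6, F:1/2, G:10/3, H:11/6, I:1/2.
B has the largest value, 25/2, making it the main broker — the node through which the most shortest paths run.

B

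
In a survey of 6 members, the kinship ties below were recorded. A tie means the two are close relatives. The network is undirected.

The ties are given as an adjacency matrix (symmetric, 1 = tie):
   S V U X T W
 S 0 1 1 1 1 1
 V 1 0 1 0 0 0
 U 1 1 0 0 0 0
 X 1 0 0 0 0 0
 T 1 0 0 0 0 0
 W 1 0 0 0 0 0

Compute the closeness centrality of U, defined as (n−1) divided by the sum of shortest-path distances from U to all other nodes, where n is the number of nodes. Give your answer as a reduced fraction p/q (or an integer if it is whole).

Distances from U: S:1, T:2, V:1, W:2, X:2. Sum = 8.
n = 6, so closeness = 5/8.

5/8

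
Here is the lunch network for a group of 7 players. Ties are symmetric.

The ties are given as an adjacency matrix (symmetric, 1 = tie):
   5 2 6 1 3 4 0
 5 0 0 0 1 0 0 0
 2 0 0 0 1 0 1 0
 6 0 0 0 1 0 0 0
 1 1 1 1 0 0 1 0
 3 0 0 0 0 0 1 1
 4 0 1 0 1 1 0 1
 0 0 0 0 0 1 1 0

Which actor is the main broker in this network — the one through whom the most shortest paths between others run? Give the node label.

1

Unnormalized betweenness of each node: 0:0, 1:9, 2:0, 3:0, 4:8, 5:0, 6:0.
1 has the largest value, 9, making it the main broker — the node through which the most shortest paths run.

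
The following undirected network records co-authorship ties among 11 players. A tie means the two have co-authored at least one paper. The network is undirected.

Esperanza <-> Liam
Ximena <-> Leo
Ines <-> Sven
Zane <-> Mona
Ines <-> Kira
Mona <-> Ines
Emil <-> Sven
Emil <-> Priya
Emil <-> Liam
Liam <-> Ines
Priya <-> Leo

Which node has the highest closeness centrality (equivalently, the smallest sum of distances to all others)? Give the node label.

Liam

Farness (sum of distances to all others) for each node — Emil:22, Esperanza:30, Ines:22, Kira:31, Leo:34, Liam:21, Mona:29, Priya:27, Sven:23, Ximena:43, Zane:38.
The smallest farness is 21, for Liam, so Liam has the highest closeness.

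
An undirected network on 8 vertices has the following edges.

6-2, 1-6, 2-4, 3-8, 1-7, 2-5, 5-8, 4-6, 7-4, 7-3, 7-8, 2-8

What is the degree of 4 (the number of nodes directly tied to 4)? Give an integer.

4 is directly tied to 2, 6, and 7. That is 3 neighbors, so the degree of 4 is 3.

3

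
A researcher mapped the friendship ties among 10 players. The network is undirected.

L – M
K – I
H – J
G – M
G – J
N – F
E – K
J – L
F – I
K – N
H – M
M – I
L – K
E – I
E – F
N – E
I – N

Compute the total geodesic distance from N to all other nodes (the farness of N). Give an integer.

Distances from N: E:1, F:1, G:3, H:3, I:1, J:3, K:1, L:2, M:2.
Sum = 1 + 1 + 3 + 3 + 1 + 3 + 1 + 2 + 2 = 17.

17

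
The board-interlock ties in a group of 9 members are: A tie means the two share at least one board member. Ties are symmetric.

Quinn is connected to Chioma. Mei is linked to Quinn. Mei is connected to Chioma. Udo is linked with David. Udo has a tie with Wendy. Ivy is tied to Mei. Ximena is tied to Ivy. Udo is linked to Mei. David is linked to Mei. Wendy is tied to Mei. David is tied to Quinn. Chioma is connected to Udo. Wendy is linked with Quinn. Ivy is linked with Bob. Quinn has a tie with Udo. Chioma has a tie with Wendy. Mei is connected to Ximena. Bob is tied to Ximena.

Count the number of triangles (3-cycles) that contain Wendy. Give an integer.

6

Wendy's neighbors: Chioma, Mei, Quinn, and Udo.
Neighbor pairs that are themselves tied: Wendy–Chioma–Mei; Wendy–Chioma–Quinn; Wendy–Chioma–Udo; Wendy–Mei–Quinn; Wendy–Mei–Udo; Wendy–Quinn–Udo. Each forms one triangle with Wendy, for 6 in total.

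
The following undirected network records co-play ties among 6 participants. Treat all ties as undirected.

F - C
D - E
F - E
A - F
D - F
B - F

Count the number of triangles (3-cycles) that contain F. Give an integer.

1

F's neighbors: A, B, C, D, and E.
Neighbor pairs that are themselves tied: F–D–E. Each forms one triangle with F, for 1 in total.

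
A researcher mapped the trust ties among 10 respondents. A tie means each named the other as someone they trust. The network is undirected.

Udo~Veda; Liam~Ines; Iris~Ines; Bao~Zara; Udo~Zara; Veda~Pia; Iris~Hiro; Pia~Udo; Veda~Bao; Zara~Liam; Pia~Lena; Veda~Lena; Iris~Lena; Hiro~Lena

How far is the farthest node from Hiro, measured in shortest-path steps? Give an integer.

Distances from Hiro: Bao:3, Ines:2, Iris:1, Lena:1, Liam:3, Pia:2, Udo:3, Veda:2, Zara:4.
The largest is 4 (to Zara), so the eccentricity of Hiro is 4.

4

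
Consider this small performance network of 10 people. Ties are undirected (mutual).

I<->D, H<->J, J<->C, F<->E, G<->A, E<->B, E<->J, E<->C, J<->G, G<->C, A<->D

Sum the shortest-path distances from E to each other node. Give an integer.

Distances from E: A:3, B:1, C:1, D:4, F:1, G:2, H:2, I:5, J:1.
Sum = 3 + 1 + 1 + 4 + 1 + 2 + 2 + 5 + 1 = 20.

20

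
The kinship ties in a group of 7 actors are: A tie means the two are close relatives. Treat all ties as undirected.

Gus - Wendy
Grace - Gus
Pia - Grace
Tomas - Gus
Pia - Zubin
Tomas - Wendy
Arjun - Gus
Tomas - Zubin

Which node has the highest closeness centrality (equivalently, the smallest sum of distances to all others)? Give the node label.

Farness (sum of distances to all others) for each node — Arjun:13, Grace:10, Gus:8, Pia:12, Tomas:9, Wendy:11, Zubin:11.
The smallest farness is 8, for Gus, so Gus has the highest closeness.

Gus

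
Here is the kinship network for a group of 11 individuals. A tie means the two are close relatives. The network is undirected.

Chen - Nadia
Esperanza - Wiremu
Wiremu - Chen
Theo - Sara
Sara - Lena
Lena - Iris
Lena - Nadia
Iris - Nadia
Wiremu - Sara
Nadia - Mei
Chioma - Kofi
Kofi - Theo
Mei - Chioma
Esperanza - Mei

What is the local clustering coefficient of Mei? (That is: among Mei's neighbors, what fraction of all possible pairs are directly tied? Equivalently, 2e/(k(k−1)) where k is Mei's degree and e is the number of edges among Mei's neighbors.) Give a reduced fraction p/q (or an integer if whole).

Mei's neighbors: Chioma, Esperanza, and Nadia (k = 3).
Possible neighbor pairs: C(3,2) = 3. Edges among them: none → e = 0.
Clustering(Mei) = 0/3 = 0.

0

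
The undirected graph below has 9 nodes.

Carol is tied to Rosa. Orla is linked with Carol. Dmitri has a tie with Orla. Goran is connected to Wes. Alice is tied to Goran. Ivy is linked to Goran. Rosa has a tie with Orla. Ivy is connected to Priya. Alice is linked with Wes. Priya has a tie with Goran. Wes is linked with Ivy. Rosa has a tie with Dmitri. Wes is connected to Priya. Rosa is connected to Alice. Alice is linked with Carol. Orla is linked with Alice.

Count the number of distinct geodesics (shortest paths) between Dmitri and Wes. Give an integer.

The shortest distance is 3. The length-3 paths are: Dmitri–Orla–Alice–Wes; Dmitri–Rosa–Alice–Wes.
That gives 2 distinct shortest paths.

2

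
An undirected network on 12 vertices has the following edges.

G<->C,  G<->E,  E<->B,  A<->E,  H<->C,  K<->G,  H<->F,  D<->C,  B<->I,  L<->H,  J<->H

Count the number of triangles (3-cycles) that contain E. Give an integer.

E's neighbors are A, B, and G, but none of them are tied to each other, so no triangle contains E.

0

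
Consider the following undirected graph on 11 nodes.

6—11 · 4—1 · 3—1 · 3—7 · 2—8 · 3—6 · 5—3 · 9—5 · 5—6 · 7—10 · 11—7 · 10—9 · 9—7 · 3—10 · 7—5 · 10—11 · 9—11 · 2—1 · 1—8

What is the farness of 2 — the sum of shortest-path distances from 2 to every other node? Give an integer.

26

Distances from 2: 1:1, 3:2, 4:2, 5:3, 6:3, 7:3, 8:1, 9:4, 10:3, 11:4.
Sum = 1 + 2 + 2 + 3 + 3 + 3 + 1 + 4 + 3 + 4 = 26.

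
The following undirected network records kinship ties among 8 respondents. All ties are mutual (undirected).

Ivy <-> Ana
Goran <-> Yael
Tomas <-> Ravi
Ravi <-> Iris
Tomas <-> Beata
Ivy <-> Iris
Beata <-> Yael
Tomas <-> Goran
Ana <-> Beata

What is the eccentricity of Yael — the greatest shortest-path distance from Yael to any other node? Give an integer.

Distances from Yael: Ana:2, Beata:1, Goran:1, Iris:4, Ivy:3, Ravi:3, Tomas:2.
The largest is 4 (to Iris), so the eccentricity of Yael is 4.

4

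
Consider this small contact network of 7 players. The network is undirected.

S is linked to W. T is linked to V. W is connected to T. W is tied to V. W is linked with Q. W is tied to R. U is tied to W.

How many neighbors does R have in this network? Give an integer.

1

R is directly tied to W. That is 1 neighbor, so the degree of R is 1.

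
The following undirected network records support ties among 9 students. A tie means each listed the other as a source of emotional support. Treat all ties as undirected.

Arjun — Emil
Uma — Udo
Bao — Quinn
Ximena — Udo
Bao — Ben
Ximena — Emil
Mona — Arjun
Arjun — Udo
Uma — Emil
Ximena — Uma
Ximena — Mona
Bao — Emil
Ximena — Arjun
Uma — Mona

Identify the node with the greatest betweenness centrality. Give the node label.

Emil

Unnormalized betweenness of each node: Arjun:3, Bao:13, Ben:0, Emil:61/4, Mona:1/4, Quinn:0, Udo:1/4, Uma:3, Ximena:13/4.
Emil has the largest value, 61/4, making it the main broker — the node through which the most shortest paths run.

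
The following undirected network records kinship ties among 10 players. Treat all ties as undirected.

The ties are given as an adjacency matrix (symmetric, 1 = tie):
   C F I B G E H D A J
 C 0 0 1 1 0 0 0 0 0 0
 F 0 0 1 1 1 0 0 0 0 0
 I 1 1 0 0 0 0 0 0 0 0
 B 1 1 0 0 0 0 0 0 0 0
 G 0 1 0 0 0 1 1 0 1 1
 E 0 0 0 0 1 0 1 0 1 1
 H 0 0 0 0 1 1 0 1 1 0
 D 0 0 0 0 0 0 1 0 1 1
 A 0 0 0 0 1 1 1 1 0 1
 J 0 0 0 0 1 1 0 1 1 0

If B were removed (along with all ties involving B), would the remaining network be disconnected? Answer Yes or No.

Even without B, every remaining node can still reach every other (the residual graph is connected), so B is not a cut vertex.

No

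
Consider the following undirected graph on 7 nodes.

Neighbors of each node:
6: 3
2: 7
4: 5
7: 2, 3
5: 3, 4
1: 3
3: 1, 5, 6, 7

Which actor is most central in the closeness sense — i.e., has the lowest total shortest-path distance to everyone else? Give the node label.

3

Farness (sum of distances to all others) for each node — 1:13, 2:16, 3:8, 4:16, 5:11, 6:13, 7:11.
The smallest farness is 8, for 3, so 3 has the highest closeness.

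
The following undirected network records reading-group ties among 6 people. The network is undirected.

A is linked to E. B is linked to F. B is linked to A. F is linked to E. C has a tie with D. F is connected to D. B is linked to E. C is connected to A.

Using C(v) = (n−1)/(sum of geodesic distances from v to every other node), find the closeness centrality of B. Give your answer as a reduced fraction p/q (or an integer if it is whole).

5/7

Distances from B: A:1, C:2, D:2, E:1, F:1. Sum = 7.
n = 6, so closeness = 5/7.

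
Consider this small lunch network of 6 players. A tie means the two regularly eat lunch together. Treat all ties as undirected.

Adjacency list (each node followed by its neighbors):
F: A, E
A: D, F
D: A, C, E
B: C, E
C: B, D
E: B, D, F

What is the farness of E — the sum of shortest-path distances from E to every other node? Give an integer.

Distances from E: A:2, B:1, C:2, D:1, F:1.
Sum = 2 + 1 + 2 + 1 + 1 = 7.

7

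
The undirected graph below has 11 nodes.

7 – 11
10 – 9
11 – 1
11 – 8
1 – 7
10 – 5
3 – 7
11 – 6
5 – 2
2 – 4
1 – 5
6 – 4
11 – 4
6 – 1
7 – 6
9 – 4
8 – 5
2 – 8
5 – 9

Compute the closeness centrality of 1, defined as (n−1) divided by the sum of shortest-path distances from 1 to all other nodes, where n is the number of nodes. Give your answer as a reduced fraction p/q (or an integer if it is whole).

5/8

Distances from 1: 2:2, 3:2, 4:2, 5:1, 6:1, 7:1, 8:2, 9:2, 10:2, 11:1. Sum = 16.
n = 11, so closeness = 10/16 = 5/8.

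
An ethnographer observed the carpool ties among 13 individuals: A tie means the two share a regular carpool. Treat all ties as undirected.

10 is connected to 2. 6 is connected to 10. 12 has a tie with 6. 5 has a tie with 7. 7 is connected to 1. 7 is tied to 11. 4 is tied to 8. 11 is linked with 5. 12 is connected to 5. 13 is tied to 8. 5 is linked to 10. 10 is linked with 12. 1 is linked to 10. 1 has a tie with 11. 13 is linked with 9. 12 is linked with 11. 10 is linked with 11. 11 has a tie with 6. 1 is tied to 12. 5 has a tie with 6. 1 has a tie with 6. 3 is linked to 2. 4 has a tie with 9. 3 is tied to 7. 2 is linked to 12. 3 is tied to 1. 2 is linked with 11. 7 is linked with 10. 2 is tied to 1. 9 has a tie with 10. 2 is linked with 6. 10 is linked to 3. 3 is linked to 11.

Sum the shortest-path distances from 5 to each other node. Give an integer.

23

Distances from 5: 1:2, 2:2, 3:2, 4:3, 6:1, 7:1, 8:4, 9:2, 10:1, 11:1, 12:1, 13:3.
Sum = 2 + 2 + 2 + 3 + 1 + 1 + 4 + 2 + 1 + 1 + 1 + 3 = 23.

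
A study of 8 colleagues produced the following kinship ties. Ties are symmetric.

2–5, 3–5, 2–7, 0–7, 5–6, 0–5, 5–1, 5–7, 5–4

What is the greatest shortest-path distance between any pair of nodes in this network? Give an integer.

Eccentricity of each node (its greatest distance to any other): 0:2, 1:2, 2:2, 3:2, 4:2, 5:1, 6:2, 7:2.
The maximum eccentricity is 2, realized for instance by the pair 7–3 via 7 – 5 – 3. So the diameter is 2.

2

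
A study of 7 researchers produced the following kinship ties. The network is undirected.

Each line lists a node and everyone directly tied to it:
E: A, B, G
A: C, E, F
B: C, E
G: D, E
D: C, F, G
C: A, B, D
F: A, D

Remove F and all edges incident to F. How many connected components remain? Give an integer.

1

F's neighbors (A and D) remain reachable from one another through other ties, so the rest of the network stays in one piece.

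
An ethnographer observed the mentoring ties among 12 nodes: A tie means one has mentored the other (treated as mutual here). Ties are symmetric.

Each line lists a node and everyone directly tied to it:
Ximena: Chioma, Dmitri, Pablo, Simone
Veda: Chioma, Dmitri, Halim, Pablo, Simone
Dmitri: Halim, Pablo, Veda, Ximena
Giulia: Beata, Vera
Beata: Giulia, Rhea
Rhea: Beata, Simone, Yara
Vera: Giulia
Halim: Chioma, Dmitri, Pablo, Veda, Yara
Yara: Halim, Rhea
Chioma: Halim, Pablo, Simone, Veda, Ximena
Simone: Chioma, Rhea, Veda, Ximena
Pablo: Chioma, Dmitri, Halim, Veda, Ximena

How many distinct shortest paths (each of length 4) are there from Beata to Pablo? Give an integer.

4

The shortest distance is 4. The length-4 paths are: Beata–Rhea–Yara–Halim–Pablo; Beata–Rhea–Simone–Veda–Pablo; Beata–Rhea–Simone–Chioma–Pablo; Beata–Rhea–Simone–Ximena–Pablo.
That gives 4 distinct shortest paths.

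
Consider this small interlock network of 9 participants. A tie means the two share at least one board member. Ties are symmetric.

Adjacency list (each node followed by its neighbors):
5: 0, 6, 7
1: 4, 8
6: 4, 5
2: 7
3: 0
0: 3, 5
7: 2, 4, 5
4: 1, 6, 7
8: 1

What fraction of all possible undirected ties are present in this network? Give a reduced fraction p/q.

There are 9 edges and 9 nodes, so the maximum possible is C(9,2) = 36.
Density = 9/36 = 1/4.

1/4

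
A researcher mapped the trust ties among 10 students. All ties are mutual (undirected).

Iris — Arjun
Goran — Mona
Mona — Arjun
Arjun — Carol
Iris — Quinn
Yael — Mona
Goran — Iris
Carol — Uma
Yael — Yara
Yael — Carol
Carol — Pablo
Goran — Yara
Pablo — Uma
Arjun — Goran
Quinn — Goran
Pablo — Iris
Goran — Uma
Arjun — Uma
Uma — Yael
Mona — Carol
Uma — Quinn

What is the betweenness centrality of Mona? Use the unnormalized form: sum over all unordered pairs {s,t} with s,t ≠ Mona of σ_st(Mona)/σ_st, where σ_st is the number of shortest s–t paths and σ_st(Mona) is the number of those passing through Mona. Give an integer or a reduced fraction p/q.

11/9

Pairs whose geodesics pass through Mona — Yael–Iris: 2/9; Yael–Goran: 1/3; Yael–Arjun: 1/3; Carol–Goran: 1/3.
All other pairs contribute 0.
Summing the contributions gives betweenness(Mona) = 11/9.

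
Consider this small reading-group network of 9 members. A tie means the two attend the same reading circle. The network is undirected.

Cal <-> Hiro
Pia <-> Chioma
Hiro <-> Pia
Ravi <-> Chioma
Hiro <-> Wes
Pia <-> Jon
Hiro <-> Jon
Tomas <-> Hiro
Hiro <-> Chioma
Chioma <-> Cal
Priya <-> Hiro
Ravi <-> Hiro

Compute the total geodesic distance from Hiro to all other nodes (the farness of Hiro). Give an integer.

8

Distances from Hiro: Cal:1, Chioma:1, Jon:1, Pia:1, Priya:1, Ravi:1, Tomas:1, Wes:1.
Sum = 1 + 1 + 1 + 1 + 1 + 1 + 1 + 1 = 8.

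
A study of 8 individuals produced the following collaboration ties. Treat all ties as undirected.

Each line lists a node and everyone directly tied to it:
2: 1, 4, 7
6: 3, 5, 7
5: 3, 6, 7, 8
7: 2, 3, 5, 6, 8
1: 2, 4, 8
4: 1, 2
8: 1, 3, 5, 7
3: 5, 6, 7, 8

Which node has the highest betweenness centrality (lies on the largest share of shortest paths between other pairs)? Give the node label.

7

Unnormalized betweenness of each node: 1:5/2, 2:15/4, 3:7/12, 4:0, 5:7/12, 6:0, 7:19/3, 8:17/4.
7 has the largest value, 19/3, making it the main broker — the node through which the most shortest paths run.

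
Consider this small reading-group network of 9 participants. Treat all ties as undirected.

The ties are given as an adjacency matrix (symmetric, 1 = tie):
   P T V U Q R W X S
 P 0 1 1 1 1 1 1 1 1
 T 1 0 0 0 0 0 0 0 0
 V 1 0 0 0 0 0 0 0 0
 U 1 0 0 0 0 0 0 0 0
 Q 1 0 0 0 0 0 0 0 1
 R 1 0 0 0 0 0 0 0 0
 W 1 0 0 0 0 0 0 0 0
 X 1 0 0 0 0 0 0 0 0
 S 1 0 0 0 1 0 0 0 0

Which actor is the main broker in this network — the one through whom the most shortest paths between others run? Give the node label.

P

Unnormalized betweenness of each node: P:27, Q:0, R:0, S:0, T:0, U:0, V:0, W:0, X:0.
P has the largest value, 27, making it the main broker — the node through which the most shortest paths run.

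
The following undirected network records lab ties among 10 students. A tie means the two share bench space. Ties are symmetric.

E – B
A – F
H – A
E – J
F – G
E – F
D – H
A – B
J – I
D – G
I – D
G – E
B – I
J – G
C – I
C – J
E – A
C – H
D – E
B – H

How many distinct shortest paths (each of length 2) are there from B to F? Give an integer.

The shortest distance is 2. The length-2 paths are: B–E–F; B–A–F.
That gives 2 distinct shortest paths.

2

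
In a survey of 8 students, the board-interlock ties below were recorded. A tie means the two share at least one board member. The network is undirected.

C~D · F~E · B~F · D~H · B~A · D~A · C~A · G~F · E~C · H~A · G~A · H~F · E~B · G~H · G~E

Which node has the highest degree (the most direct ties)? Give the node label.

A

Degrees — A:5, B:3, C:3, D:3, E:4, F:4, G:4, H:4.
The maximum is 5, attained only by A.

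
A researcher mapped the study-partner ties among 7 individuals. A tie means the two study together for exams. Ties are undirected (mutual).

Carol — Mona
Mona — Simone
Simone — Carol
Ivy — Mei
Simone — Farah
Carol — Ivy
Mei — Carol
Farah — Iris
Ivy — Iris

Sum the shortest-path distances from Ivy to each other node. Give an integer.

Distances from Ivy: Carol:1, Farah:2, Iris:1, Mei:1, Mona:2, Simone:2.
Sum = 1 + 2 + 1 + 1 + 2 + 2 = 9.

9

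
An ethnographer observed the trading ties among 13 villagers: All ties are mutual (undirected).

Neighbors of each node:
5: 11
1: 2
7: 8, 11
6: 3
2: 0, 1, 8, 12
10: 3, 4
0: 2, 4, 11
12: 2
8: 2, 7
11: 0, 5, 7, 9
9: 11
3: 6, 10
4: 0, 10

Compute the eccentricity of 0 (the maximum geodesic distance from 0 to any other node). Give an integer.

Distances from 0: 1:2, 2:1, 3:3, 4:1, 5:2, 6:4, 7:2, 8:2, 9:2, 10:2, 11:1, 12:2.
The largest is 4 (to 6), so the eccentricity of 0 is 4.

4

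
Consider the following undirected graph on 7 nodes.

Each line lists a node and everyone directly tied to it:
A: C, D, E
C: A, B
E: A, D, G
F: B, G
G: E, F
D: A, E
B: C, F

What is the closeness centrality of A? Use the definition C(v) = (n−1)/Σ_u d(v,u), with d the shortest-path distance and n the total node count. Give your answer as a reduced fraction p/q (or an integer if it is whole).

Distances from A: B:2, C:1, D:1, E:1, F:3, G:2. Sum = 10.
n = 7, so closeness = 6/10 = 3/5.

3/5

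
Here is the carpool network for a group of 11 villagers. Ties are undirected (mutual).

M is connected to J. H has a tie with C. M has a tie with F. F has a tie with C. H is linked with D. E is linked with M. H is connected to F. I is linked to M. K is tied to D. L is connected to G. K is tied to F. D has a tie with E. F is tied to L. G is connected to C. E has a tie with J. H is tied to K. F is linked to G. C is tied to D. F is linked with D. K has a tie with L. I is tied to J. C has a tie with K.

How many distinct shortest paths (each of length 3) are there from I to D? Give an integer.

The shortest distance is 3. The length-3 paths are: I–M–F–D; I–M–E–D; I–J–E–D.
That gives 3 distinct shortest paths.

3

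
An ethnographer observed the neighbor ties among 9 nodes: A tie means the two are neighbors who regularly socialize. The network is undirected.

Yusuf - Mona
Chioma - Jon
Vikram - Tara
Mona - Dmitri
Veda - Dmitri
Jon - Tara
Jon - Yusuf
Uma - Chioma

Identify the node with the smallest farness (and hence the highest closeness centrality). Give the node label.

Farness (sum of distances to all others) for each node — Chioma:21, Dmitri:25, Jon:16, Mona:20, Tara:21, Uma:28, Veda:32, Vikram:28, Yusuf:17.
The smallest farness is 16, for Jon, so Jon has the highest closeness.

Jon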